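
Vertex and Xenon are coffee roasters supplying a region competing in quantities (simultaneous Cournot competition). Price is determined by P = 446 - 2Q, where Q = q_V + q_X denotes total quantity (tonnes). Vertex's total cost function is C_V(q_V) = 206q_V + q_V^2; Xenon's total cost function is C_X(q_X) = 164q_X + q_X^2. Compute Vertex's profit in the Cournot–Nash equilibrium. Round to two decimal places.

Vertex's profit: π_V = (446 - 2Q)q_V - (206q_V + q_V²). Setting ∂π_V/∂q_V = 0: 240 - 6q_V - 2(q_X) = 0.
Xenon's profit: π_X = (446 - 2Q)q_X - (164q_X + q_X²). Setting ∂π_X/∂q_X = 0: 282 - 6q_X - 2(q_V) = 0.
So q_V = (240 - 2q_X)/6 and q_X = (282 - 2q_V)/6.
Solving the pair: q_V = 219/8, q_X = 303/8.
Price P = 446 - 2·(261/4) = 631/2.
Vertex's profit: (631/2)·(219/8) - 206·(219/8) - (219/8)² = 2248.1719.

2248.17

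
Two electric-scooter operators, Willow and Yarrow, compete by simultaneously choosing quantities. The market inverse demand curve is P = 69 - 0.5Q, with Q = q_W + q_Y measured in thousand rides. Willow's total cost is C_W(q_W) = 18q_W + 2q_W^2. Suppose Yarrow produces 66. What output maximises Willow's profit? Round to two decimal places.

With the rival's output fixed at 66, Willow's profit is π_W = (69 - (1/2)·66 - (1/2)q_W)q_W - (18q_W + 2q_W²) = (36 - (1/2)q_W)q_W - (18q_W + 2q_W²).
∂π_W/∂q_W = 18 - 5q_W = 0, so q_W = 18/5.

3.60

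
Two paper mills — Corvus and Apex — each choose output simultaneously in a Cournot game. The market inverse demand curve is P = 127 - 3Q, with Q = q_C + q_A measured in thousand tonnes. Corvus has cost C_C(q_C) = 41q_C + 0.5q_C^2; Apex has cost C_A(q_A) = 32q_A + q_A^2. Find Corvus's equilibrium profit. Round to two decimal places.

257.33

Corvus's profit: π_C = (127 - 3Q)q_C - (41q_C + (1/2)q_C²). Setting ∂π_C/∂q_C = 0: 86 - 7q_C - 3(q_A) = 0.
Apex's first-order condition: 95 - 8q_A - 3(q_C) = 0.
Rearranging gives the reaction functions q_C = (86 - 3q_A)/7 and q_A = (95 - 3q_C)/8.
Solving the pair: q_C = 403/47, q_A = 407/47.
Price P = 127 - 3·(810/47) = 75.2979.
Corvus's profit: 75.2979·(403/47) - 41·(403/47) - (1/2)(403/47)² = 257.3253.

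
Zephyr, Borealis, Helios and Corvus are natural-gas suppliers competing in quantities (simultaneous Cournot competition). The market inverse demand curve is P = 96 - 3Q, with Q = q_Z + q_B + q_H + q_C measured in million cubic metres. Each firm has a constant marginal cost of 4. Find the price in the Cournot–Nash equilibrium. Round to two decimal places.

22.40

Each firm earns π_i = (96 - 3Q)q_i - 4q_i.
First-order condition (treating rivals' output as given): 92 - 6q_i - 3·Σ_{j≠i} q_j = 0.
With identical firms every q_j equals q_i, so Σ_{j≠i} q_j = 3q_i and 92 = 15q_i, giving q_i = 92/15.
Total output Q = 368/15, so price P = 96 - 3·(368/15) = 112/5.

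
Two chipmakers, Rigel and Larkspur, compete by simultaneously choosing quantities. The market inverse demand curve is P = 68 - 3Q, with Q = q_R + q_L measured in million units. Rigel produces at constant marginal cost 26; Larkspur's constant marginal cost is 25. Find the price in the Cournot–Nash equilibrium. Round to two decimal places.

39.67

Rigel's profit: π_R = (68 - 3Q)q_R - (26q_R). Setting ∂π_R/∂q_R = 0: 42 - 6q_R - 3(q_L) = 0.
Larkspur's first-order condition: 43 - 6q_L - 3(q_R) = 0.
Rearranging gives the reaction functions q_R = (42 - 3q_L)/6 and q_L = (43 - 3q_R)/6.
Solving the pair: q_R = 41/9, q_L = 44/9.
Total output Q = 85/9, so price P = 68 - 3·(85/9) = 119/3.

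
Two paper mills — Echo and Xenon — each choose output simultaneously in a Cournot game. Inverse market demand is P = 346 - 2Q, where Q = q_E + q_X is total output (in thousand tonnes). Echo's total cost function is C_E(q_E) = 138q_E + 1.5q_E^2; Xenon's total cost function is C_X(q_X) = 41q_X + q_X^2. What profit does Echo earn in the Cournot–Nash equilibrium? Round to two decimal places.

986.60

Echo's profit: π_E = (346 - 2Q)q_E - (138q_E + (3/2)q_E²). Setting ∂π_E/∂q_E = 0: 208 - 7q_E - 2(q_X) = 0.
Xenon's first-order condition: 305 - 6q_X - 2(q_E) = 0.
Best responses: q_E = (208 - 2q_X)/7, q_X = (305 - 2q_E)/6.
Substituting one into the other gives q_E = 319/19 and q_X = 1719/38.
Price P = 346 - 2·62.0263 = 221.9474.
Echo's profit: 221.9474·(319/19) - 138·(319/19) - (3/2)(319/19)² = 986.6025.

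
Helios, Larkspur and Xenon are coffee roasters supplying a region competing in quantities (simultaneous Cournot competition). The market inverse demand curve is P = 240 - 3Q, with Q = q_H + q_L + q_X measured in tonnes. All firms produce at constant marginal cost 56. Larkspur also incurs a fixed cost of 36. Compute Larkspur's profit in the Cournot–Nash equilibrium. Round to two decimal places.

669.33

A representative firm's profit is π_i = q_i(240 - 3Q) - 56q_i.
Setting ∂π_i/∂q_i = 0 with rivals' quantities fixed: 184 - 6q_i - 3·Σ_{j≠i} q_j = 0.
With identical firms every q_j equals q_i, so Σ_{j≠i} q_j = 2q_i and 184 = 12q_i, giving q_i = 46/3.
Price P = 240 - 3·46 = 102.
Larkspur's profit: (102 - 56)·(46/3) - 36 = 669.3333.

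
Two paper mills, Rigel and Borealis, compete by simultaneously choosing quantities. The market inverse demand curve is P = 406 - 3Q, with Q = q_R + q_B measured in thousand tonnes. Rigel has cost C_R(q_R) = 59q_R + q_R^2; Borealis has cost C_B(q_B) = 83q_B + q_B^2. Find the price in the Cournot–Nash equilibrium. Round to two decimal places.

223.27

Rigel's profit: π_R = (406 - 3Q)q_R - (59q_R + q_R²). Setting ∂π_R/∂q_R = 0: 347 - 8q_R - 3(q_B) = 0.
Borealis's first-order condition: 323 - 8q_B - 3(q_R) = 0.
Best responses: q_R = (347 - 3q_B)/8, q_B = (323 - 3q_R)/8.
Substituting one into the other gives q_R = 1807/55 and q_B = 1543/55.
Total output Q = 670/11, so price P = 406 - 3·(670/11) = 223.2727.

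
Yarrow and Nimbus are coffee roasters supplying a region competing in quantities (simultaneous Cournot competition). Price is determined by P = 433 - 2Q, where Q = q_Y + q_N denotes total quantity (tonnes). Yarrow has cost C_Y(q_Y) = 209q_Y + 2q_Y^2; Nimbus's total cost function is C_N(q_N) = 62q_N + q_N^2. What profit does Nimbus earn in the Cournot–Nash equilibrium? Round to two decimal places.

Yarrow's profit: π_Y = (433 - 2Q)q_Y - (209q_Y + 2q_Y²). Setting ∂π_Y/∂q_Y = 0: 224 - 8q_Y - 2(q_N) = 0.
Nimbus's profit: π_N = (433 - 2Q)q_N - (62q_N + q_N²). Setting ∂π_N/∂q_N = 0: 371 - 6q_N - 2(q_Y) = 0.
So q_Y = (224 - 2q_N)/8 and q_N = (371 - 2q_Y)/6.
Substituting one into the other gives q_Y = 301/22 and q_N = 630/11.
Price P = 433 - 2·(1561/22) = 291.0909.
Nimbus's profit: 291.0909·(630/11) - 62·(630/11) - (630/11)² = 9840.4959.

9840.50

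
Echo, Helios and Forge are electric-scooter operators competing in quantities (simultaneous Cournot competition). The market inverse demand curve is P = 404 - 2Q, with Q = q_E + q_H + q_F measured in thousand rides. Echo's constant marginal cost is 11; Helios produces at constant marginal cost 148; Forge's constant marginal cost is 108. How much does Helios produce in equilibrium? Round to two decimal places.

9.88

Echo's profit: π_E = (404 - 2Q)q_E - (11q_E). Setting ∂π_E/∂q_E = 0: 393 - 4q_E - 2(q_H + q_F) = 0.
Helios's first-order condition: 256 - 4q_H - 2(q_E + q_F) = 0.
Forge's first-order condition: 296 - 4q_F - 2(q_E + q_H) = 0.
Adding the 3 conditions: 945 − 4Q − 4Q = 0, i.e. Q = 945/8.
Back-substituting: q_E = (393 − 945/4)/2 = 627/8, q_H = (256 − 945/4)/2 = 79/8, q_F = (296 − 945/4)/2 = 239/8.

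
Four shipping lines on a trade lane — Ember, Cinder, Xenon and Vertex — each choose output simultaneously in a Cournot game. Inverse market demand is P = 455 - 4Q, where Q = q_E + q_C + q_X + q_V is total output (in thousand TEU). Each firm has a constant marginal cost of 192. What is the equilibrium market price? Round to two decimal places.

244.60

A representative firm's profit is π_i = q_i(455 - 4Q) - 192q_i.
Setting ∂π_i/∂q_i = 0 with rivals' quantities fixed: 263 - 8q_i - 4·Σ_{j≠i} q_j = 0.
With identical firms every q_j equals q_i, so Σ_{j≠i} q_j = 3q_i and 263 = 20q_i, giving q_i = 263/20.
Total output Q = 263/5, so price P = 455 - 4·(263/5) = 1223/5.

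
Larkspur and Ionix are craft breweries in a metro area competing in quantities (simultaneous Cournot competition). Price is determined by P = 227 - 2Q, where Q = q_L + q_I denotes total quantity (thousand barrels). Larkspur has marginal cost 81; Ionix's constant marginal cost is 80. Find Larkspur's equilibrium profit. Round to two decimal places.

1168.06

Larkspur's profit: π_L = (227 - 2Q)q_L - (81q_L). Setting ∂π_L/∂q_L = 0: 146 - 4q_L - 2(q_I) = 0.
Ionix's first-order condition: 147 - 4q_I - 2(q_L) = 0.
Rearranging gives the reaction functions q_L = (146 - 2q_I)/4 and q_I = (147 - 2q_L)/4.
Solving the pair: q_L = 145/6, q_I = 74/3.
Price P = 227 - 2·(293/6) = 388/3.
Larkspur's profit: (388/3 - 81)·(145/6) = 1168.0556.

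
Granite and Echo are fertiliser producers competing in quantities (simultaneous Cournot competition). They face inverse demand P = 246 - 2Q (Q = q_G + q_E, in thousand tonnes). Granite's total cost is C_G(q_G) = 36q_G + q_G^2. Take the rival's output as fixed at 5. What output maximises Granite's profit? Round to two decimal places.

33.33

With the rival's output fixed at 5, Granite's profit is π_G = (246 - 2·5 - 2q_G)q_G - (36q_G + q_G²) = (236 - 2q_G)q_G - (36q_G + q_G²).
∂π_G/∂q_G = 200 - 6q_G = 0, so q_G = 100/3.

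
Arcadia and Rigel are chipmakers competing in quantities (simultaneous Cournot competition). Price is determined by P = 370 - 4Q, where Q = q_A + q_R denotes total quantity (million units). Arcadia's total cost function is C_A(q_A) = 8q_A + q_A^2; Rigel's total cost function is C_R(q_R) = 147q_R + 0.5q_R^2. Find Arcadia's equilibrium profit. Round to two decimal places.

Arcadia's profit: π_A = (370 - 4Q)q_A - (8q_A + q_A²). Setting ∂π_A/∂q_A = 0: 362 - 10q_A - 4(q_R) = 0.
Rigel's profit: π_R = (370 - 4Q)q_R - (147q_R + (1/2)q_R²). Setting ∂π_R/∂q_R = 0: 223 - 9q_R - 4(q_A) = 0.
Rearranging gives the reaction functions q_A = (362 - 4q_R)/10 and q_R = (223 - 4q_A)/9.
Substituting one into the other gives q_A = 1183/37 and q_R = 391/37.
Price P = 370 - 4·(1574/37) = 199.8378.
Arcadia's profit: 199.8378·(1183/37) - 8·(1183/37) - (1183/37)² = 5111.3550.

5111.36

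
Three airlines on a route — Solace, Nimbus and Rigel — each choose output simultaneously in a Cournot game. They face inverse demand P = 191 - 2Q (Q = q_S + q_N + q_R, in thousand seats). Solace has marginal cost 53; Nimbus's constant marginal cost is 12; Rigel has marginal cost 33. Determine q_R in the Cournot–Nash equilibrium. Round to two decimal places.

19.63

Solace's profit: π_S = (191 - 2Q)q_S - (53q_S). Setting ∂π_S/∂q_S = 0: 138 - 4q_S - 2(q_N + q_R) = 0.
Nimbus's first-order condition: 179 - 4q_N - 2(q_S + q_R) = 0.
Rigel's profit: π_R = (191 - 2Q)q_R - (33q_R). Setting ∂π_R/∂q_R = 0: 158 - 4q_R - 2(q_S + q_N) = 0.
Adding the 3 first-order conditions: 475 − 8Q = 0, so Q = 475/8.
Back-substituting: q_S = (138 − 475/4)/2 = 77/8, q_N = (179 − 475/4)/2 = 241/8, q_R = (158 − 475/4)/2 = 157/8.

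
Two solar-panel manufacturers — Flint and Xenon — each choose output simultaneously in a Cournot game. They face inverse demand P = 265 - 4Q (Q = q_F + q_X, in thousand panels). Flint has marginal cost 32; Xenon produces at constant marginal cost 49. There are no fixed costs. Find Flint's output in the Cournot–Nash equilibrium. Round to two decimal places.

20.83

Flint's profit: π_F = (265 - 4Q)q_F - (32q_F). Setting ∂π_F/∂q_F = 0: 233 - 8q_F - 4(q_X) = 0.
Xenon's profit: π_X = (265 - 4Q)q_X - (49q_X). Setting ∂π_X/∂q_X = 0: 216 - 8q_X - 4(q_F) = 0.
Best responses: q_F = (233 - 4q_X)/8, q_X = (216 - 4q_F)/8.
Substituting one into the other gives q_F = 125/6 and q_X = 199/12.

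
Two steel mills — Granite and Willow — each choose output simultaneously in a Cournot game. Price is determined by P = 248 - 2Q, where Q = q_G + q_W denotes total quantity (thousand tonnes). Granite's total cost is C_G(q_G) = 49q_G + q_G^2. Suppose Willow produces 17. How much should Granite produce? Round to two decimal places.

27.50

With the rival's output fixed at 17, Granite's profit is π_G = (248 - 2·17 - 2q_G)q_G - (49q_G + q_G²) = (214 - 2q_G)q_G - (49q_G + q_G²).
∂π_G/∂q_G = 165 - 6q_G = 0, so q_G = 55/2.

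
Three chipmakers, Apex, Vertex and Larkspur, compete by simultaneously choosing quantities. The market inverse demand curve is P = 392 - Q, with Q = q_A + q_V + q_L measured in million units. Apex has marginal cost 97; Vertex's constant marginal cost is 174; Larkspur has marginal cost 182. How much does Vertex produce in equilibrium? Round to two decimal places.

Apex's profit: π_A = (392 - Q)q_A - (97q_A). Setting ∂π_A/∂q_A = 0: 295 - 2q_A - (q_V + q_L) = 0.
Vertex's profit: π_V = (392 - Q)q_V - (174q_V). Setting ∂π_V/∂q_V = 0: 218 - 2q_V - (q_A + q_L) = 0.
Larkspur's profit: π_L = (392 - Q)q_L - (182q_L). Setting ∂π_L/∂q_L = 0: 210 - 2q_L - (q_A + q_V) = 0.
Adding the 3 conditions: 723 − 2Q − 2Q = 0, i.e. Q = 723/4.
Back-substituting: q_A = (295 − 723/4) = 457/4, q_V = (218 − 723/4) = 149/4, q_L = (210 − 723/4) = 117/4.

37.25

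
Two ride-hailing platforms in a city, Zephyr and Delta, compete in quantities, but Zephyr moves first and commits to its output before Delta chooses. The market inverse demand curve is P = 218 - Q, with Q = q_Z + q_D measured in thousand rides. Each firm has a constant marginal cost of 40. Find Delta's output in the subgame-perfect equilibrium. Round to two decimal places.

44.50

Solve by backward induction. Given q_Z, the follower Delta maximises π_D = (218 - q_Z - q_D)q_D - 40q_D.
Follower FOC: 178 - q_Z - 2q_D = 0, so q_D(q_Z) = (178 - q_Z)/2.
Zephyr substitutes q_D(q_Z) into its own profit: π_Z = q_Z(218 - q_Z - (178 - q_Z)/2) - 40q_Z = (129 - (1/2)q_Z)q_Z - 40q_Z.
The leader's first-order condition 89 - q_Z = 0 yields q_Z = 89.
Then q_D = (178 - 89)/2 = 89/2.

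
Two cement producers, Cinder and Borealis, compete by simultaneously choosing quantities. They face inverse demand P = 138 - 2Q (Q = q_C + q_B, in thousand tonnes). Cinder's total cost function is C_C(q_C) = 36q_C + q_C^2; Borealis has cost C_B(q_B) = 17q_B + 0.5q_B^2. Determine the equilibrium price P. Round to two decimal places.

77.23

Cinder's profit: π_C = (138 - 2Q)q_C - (36q_C + q_C²). Setting ∂π_C/∂q_C = 0: 102 - 6q_C - 2(q_B) = 0.
Borealis's first-order condition: 121 - 5q_B - 2(q_C) = 0.
So q_C = (102 - 2q_B)/6 and q_B = (121 - 2q_C)/5.
Substituting one into the other gives q_C = 134/13 and q_B = 261/13.
Total output Q = 395/13, so price P = 138 - 2·(395/13) = 1004/13.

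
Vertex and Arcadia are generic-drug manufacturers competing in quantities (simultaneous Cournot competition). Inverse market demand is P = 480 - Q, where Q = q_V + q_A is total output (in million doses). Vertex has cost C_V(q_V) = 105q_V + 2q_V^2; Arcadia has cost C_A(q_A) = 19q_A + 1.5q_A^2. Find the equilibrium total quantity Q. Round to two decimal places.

Vertex's profit: π_V = (480 - Q)q_V - (105q_V + 2q_V²). Setting ∂π_V/∂q_V = 0: 375 - 6q_V - (q_A) = 0.
Arcadia's profit: π_A = (480 - Q)q_A - (19q_A + (3/2)q_A²). Setting ∂π_A/∂q_A = 0: 461 - 5q_A - (q_V) = 0.
So q_V = (375 - q_A)/6 and q_A = (461 - q_V)/5.
Substituting one into the other gives q_V = 1414/29 and q_A = 82.4483.
Total output Q = 1414/29 + 82.4483 = 131.2069.

131.21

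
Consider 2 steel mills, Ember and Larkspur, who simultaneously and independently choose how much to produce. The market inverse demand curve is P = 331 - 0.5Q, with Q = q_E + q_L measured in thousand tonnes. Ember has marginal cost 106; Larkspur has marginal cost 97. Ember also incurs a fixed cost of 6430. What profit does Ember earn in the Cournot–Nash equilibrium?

Ember's profit: π_E = (331 - 0.5Q)q_E - (106q_E). Setting ∂π_E/∂q_E = 0: 225 - q_E - (1/2)(q_L) = 0.
Larkspur's first-order condition: 234 - q_L - (1/2)(q_E) = 0.
Rearranging gives the reaction functions q_E = (225 - (1/2)q_L) and q_L = (234 - (1/2)q_E).
Solving the pair: q_E = 144, q_L = 162.
Price P = 331 - (1/2)·306 = 178.
Ember's profit: (178 - 106)·144 - 6430 = 3938.

3938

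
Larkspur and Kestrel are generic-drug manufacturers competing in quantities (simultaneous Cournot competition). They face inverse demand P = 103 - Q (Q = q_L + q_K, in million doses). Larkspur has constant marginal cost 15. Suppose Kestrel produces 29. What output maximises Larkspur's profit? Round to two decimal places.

With the rival's output fixed at 29, Larkspur's profit is π_L = (103 - 29 - q_L)q_L - (15q_L) = (74 - q_L)q_L - (15q_L).
∂π_L/∂q_L = 59 - 2q_L = 0, so q_L = 59/2.

29.50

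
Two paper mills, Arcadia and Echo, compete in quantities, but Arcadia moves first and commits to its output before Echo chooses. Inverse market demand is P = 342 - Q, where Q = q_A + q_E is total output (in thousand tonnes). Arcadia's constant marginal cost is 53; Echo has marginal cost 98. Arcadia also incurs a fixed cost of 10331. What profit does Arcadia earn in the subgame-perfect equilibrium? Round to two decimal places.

3613.50

Solve by backward induction. Given q_A, the follower Echo maximises π_E = (342 - q_A - q_E)q_E - 98q_E.
∂π_E/∂q_E = 244 - q_A - 2q_E = 0 gives the reaction function q_E = (244 - q_A)/2.
Arcadia substitutes q_E(q_A) into its own profit: π_A = q_A(342 - q_A - (244 - q_A)/2) - 53q_A = (220 - (1/2)q_A)q_A - 53q_A.
Maximising: ∂π_A/∂q_A = 167 - q_A = 0, giving q_A = 167.
Then q_E = (244 - 167)/2 = 77/2.
Price P = 342 - 411/2 = 273/2.
Arcadia's profit: (273/2 - 53)·167 - 10331 = 3613.5000.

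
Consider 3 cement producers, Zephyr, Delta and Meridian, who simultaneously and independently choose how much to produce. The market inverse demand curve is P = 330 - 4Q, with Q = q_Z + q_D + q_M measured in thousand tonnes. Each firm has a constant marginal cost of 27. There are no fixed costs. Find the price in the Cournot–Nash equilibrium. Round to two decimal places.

102.75

A representative firm's profit is π_i = q_i(330 - 4Q) - 27q_i.
Setting ∂π_i/∂q_i = 0 with rivals' quantities fixed: 303 - 8q_i - 4·Σ_{j≠i} q_j = 0.
With identical firms every q_j equals q_i, so Σ_{j≠i} q_j = 2q_i and 303 = 16q_i, giving q_i = 303/16.
Total output Q = 909/16, so price P = 330 - 4·(909/16) = 411/4.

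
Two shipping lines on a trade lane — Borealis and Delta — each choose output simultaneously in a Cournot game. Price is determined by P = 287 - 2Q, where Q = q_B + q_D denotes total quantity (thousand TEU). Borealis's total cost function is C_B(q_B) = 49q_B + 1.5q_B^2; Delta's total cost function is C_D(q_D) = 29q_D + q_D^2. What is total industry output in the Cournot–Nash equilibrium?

59

Borealis's profit: π_B = (287 - 2Q)q_B - (49q_B + (3/2)q_B²). Setting ∂π_B/∂q_B = 0: 238 - 7q_B - 2(q_D) = 0.
Delta's first-order condition: 258 - 6q_D - 2(q_B) = 0.
Best responses: q_B = (238 - 2q_D)/7, q_D = (258 - 2q_B)/6.
Solving the pair: q_B = 24, q_D = 35.
Total output Q = 24 + 35 = 59.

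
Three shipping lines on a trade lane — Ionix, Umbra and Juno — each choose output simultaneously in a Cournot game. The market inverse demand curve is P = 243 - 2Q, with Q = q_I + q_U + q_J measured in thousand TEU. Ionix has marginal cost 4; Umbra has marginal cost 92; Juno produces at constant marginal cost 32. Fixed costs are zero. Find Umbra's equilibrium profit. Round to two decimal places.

0.28

Ionix's profit: π_I = (243 - 2Q)q_I - (4q_I). Setting ∂π_I/∂q_I = 0: 239 - 4q_I - 2(q_U + q_J) = 0.
Umbra's profit: π_U = (243 - 2Q)q_U - (92q_U). Setting ∂π_U/∂q_U = 0: 151 - 4q_U - 2(q_I + q_J) = 0.
Juno's first-order condition: 211 - 4q_J - 2(q_I + q_U) = 0.
Adding the 3 first-order conditions: 601 − 8Q = 0, so Q = 601/8.
Back-substituting: q_I = (239 − 601/4)/2 = 355/8, q_U = (151 − 601/4)/2 = 3/8, q_J = (211 − 601/4)/2 = 243/8.
Price P = 243 - 2·(601/8) = 371/4.
Umbra's profit: (371/4 - 92)·(3/8) = 9/32.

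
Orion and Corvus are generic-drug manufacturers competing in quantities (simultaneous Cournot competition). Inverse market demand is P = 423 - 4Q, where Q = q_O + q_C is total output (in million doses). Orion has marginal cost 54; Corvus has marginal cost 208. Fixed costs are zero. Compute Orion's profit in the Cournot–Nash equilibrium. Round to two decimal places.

Orion's profit: π_O = (423 - 4Q)q_O - (54q_O). Setting ∂π_O/∂q_O = 0: 369 - 8q_O - 4(q_C) = 0.
Corvus's first-order condition: 215 - 8q_C - 4(q_O) = 0.
Rearranging gives the reaction functions q_O = (369 - 4q_C)/8 and q_C = (215 - 4q_O)/8.
Substituting one into the other gives q_O = 523/12 and q_C = 61/12.
Price P = 423 - 4·(146/3) = 685/3.
Orion's profit: (685/3 - 54)·(523/12) = 7598.0278.

7598.03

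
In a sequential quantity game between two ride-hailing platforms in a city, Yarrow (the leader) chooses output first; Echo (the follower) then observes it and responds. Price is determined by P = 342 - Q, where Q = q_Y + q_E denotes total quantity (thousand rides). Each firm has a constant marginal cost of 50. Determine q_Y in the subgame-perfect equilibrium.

146

Solve by backward induction. Given q_Y, the follower Echo maximises π_E = (342 - q_Y - q_E)q_E - 50q_E.
Setting the follower's marginal profit to zero, 292 - q_Y - 2q_E = 0, i.e. q_E = (292 - q_Y)/2.
Yarrow substitutes q_E(q_Y) into its own profit: π_Y = q_Y(342 - q_Y - (292 - q_Y)/2) - 50q_Y = (196 - (1/2)q_Y)q_Y - 50q_Y.
The leader's first-order condition 146 - q_Y = 0 yields q_Y = 146.
Then q_E = (292 - 146)/2 = 73.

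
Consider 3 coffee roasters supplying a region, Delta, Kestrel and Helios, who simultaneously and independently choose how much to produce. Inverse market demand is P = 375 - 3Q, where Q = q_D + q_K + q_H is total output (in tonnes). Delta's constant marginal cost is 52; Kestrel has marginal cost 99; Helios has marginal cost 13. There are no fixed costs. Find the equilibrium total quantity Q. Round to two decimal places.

80.08

Delta's profit: π_D = (375 - 3Q)q_D - (52q_D). Setting ∂π_D/∂q_D = 0: 323 - 6q_D - 3(q_K + q_H) = 0.
Kestrel's profit: π_K = (375 - 3Q)q_K - (99q_K). Setting ∂π_K/∂q_K = 0: 276 - 6q_K - 3(q_D + q_H) = 0.
Helios's first-order condition: 362 - 6q_H - 3(q_D + q_K) = 0.
Adding the 3 first-order conditions: 961 − 12Q = 0, so Q = 961/12.
Back-substituting: q_D = (323 − 961/4)/3 = 331/12, q_K = (276 − 961/4)/3 = 143/12, q_H = (362 − 961/4)/3 = 487/12.
Total output Q = 331/12 + 143/12 + 487/12 = 961/12.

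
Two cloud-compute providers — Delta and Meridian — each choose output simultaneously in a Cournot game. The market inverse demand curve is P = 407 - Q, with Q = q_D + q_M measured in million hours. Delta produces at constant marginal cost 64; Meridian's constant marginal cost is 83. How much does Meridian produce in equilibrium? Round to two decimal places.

101.67

Delta's profit: π_D = (407 - Q)q_D - (64q_D). Setting ∂π_D/∂q_D = 0: 343 - 2q_D - (q_M) = 0.
Meridian's first-order condition: 324 - 2q_M - (q_D) = 0.
Rearranging gives the reaction functions q_D = (343 - q_M)/2 and q_M = (324 - q_D)/2.
Substituting one into the other gives q_D = 362/3 and q_M = 305/3.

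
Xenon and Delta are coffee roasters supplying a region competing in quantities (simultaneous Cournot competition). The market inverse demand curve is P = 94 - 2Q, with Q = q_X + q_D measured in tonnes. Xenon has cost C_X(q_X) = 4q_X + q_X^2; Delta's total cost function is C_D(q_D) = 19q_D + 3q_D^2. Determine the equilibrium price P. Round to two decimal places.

Xenon's profit: π_X = (94 - 2Q)q_X - (4q_X + q_X²). Setting ∂π_X/∂q_X = 0: 90 - 6q_X - 2(q_D) = 0.
Delta's profit: π_D = (94 - 2Q)q_D - (19q_D + 3q_D²). Setting ∂π_D/∂q_D = 0: 75 - 10q_D - 2(q_X) = 0.
Best responses: q_X = (90 - 2q_D)/6, q_D = (75 - 2q_X)/10.
Solving the pair: q_X = 375/28, q_D = 135/28.
Total output Q = 255/14, so price P = 94 - 2·(255/14) = 403/7.

57.57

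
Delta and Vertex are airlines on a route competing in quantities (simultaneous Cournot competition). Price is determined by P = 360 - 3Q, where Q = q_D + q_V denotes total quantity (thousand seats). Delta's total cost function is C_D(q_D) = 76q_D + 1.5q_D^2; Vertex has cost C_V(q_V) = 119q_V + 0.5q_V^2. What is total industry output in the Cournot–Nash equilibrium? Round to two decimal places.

Delta's profit: π_D = (360 - 3Q)q_D - (76q_D + (3/2)q_D²). Setting ∂π_D/∂q_D = 0: 284 - 9q_D - 3(q_V) = 0.
Vertex's first-order condition: 241 - 7q_V - 3(q_D) = 0.
So q_D = (284 - 3q_V)/9 and q_V = (241 - 3q_D)/7.
Solving the pair: q_D = 1265/54, q_V = 439/18.
Total output Q = 1265/54 + 439/18 = 1291/27.

47.81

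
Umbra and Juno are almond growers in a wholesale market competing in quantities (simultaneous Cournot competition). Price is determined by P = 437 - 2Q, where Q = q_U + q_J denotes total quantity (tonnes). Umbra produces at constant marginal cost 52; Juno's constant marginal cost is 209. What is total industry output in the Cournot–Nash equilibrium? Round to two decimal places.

102.17

Umbra's profit: π_U = (437 - 2Q)q_U - (52q_U). Setting ∂π_U/∂q_U = 0: 385 - 4q_U - 2(q_J) = 0.
Juno's profit: π_J = (437 - 2Q)q_J - (209q_J). Setting ∂π_J/∂q_J = 0: 228 - 4q_J - 2(q_U) = 0.
Rearranging gives the reaction functions q_U = (385 - 2q_J)/4 and q_J = (228 - 2q_U)/4.
Substituting one into the other gives q_U = 271/3 and q_J = 71/6.
Total output Q = 271/3 + 71/6 = 613/6.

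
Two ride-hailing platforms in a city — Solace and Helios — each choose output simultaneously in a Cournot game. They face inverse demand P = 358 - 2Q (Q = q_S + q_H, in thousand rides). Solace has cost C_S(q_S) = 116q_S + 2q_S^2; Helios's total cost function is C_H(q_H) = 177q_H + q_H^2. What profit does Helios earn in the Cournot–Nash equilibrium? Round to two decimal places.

1440.02

Solace's profit: π_S = (358 - 2Q)q_S - (116q_S + 2q_S²). Setting ∂π_S/∂q_S = 0: 242 - 8q_S - 2(q_H) = 0.
Helios's first-order condition: 181 - 6q_H - 2(q_S) = 0.
Best responses: q_S = (242 - 2q_H)/8, q_H = (181 - 2q_S)/6.
Solving the pair: q_S = 545/22, q_H = 241/11.
Price P = 358 - 2·(1027/22) = 264.6364.
Helios's profit: 264.6364·(241/11) - 177·(241/11) - (241/11)² = 1440.0248.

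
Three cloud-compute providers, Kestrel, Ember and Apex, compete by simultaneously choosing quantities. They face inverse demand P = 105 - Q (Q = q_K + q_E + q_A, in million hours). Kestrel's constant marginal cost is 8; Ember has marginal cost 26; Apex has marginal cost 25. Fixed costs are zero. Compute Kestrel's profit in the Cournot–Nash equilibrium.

Kestrel's profit: π_K = (105 - Q)q_K - (8q_K). Setting ∂π_K/∂q_K = 0: 97 - 2q_K - (q_E + q_A) = 0.
Ember's profit: π_E = (105 - Q)q_E - (26q_E). Setting ∂π_E/∂q_E = 0: 79 - 2q_E - (q_K + q_A) = 0.
Apex's first-order condition: 80 - 2q_A - (q_K + q_E) = 0.
Adding the 3 conditions: 256 − 2Q − 2Q = 0, i.e. Q = 64.
Back-substituting: q_K = (97 − 64) = 33, q_E = (79 − 64) = 15, q_A = (80 − 64) = 16.
Price P = 105 - 64 = 41.
Kestrel's profit: (41 - 8)·33 = 1089.

1089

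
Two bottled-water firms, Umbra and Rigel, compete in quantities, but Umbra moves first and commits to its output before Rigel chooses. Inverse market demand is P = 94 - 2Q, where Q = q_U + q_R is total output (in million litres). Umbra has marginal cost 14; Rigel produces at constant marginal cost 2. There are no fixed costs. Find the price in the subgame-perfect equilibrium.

The follower Rigel best-responds to any q_U: π_R = (94 - 2Q)q_R - 2q_R.
Setting the follower's marginal profit to zero, 92 - 2q_U - 4q_R = 0, i.e. q_R = (92 - 2q_U)/4.
The leader anticipates this reaction. Substituting into P = 94 - 2Q gives P = 48 - q_U, so π_U = (48 - q_U)q_U - 14q_U.
Maximising: ∂π_U/∂q_U = 34 - 2q_U = 0, giving q_U = 17.
Then q_R = (92 - 2·17)/4 = 29/2.
Total output Q = 63/2, so price P = 94 - 2·(63/2) = 31.

31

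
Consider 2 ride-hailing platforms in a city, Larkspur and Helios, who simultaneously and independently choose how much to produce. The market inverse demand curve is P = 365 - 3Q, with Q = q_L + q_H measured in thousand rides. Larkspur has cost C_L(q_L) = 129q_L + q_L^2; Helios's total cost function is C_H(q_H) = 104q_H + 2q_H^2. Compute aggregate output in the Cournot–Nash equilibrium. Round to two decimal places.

41.65

Larkspur's profit: π_L = (365 - 3Q)q_L - (129q_L + q_L²). Setting ∂π_L/∂q_L = 0: 236 - 8q_L - 3(q_H) = 0.
Helios's first-order condition: 261 - 10q_H - 3(q_L) = 0.
Rearranging gives the reaction functions q_L = (236 - 3q_H)/8 and q_H = (261 - 3q_L)/10.
Substituting one into the other gives q_L = 1577/71 and q_H = 1380/71.
Total output Q = 1577/71 + 1380/71 = 41.6479.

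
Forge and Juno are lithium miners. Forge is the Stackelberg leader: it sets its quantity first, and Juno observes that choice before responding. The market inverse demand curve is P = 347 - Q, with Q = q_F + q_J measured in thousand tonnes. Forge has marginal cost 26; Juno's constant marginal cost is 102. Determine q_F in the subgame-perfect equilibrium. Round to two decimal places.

Solve by backward induction. Given q_F, the follower Juno maximises π_J = (347 - q_F - q_J)q_J - 102q_J.
Follower FOC: 245 - q_F - 2q_J = 0, so q_J(q_F) = (245 - q_F)/2.
The leader anticipates this reaction. Substituting into P = 347 - Q gives P = 449/2 - (1/2)q_F, so π_F = (449/2 - (1/2)q_F)q_F - 26q_F.
The leader's first-order condition 397/2 - q_F = 0 yields q_F = 397/2.
Then q_J = (245 - 397/2)/2 = 93/4.

198.50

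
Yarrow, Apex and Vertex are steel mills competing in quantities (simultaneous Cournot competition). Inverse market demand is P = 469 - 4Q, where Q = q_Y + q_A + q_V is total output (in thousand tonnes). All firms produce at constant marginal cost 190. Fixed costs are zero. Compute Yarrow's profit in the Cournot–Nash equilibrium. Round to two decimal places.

Each firm earns π_i = (469 - 4Q)q_i - 190q_i.
Setting ∂π_i/∂q_i = 0 with rivals' quantities fixed: 279 - 8q_i - 4·Σ_{j≠i} q_j = 0.
By symmetry each firm produces the same amount; substituting Σ_{j≠i} q_j = 2q_i yields q_i = 279/16.
Price P = 469 - 4·(837/16) = 1039/4.
Yarrow's profit: (1039/4 - 190)·(279/16) = 1216.2656.

1216.27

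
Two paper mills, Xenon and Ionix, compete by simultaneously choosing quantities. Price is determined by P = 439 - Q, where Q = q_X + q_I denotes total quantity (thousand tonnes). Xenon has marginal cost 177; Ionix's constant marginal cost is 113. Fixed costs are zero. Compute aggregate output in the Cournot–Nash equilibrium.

196

Xenon's profit: π_X = (439 - Q)q_X - (177q_X). Setting ∂π_X/∂q_X = 0: 262 - 2q_X - (q_I) = 0.
Ionix's first-order condition: 326 - 2q_I - (q_X) = 0.
So q_X = (262 - q_I)/2 and q_I = (326 - q_X)/2.
Solving the pair: q_X = 66, q_I = 130.
Total output Q = 66 + 130 = 196.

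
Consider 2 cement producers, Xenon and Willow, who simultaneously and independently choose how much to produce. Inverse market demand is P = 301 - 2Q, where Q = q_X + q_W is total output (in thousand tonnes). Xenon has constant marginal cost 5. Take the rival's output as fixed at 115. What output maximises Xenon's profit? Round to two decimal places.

With the rival's output fixed at 115, Xenon's profit is π_X = (301 - 2·115 - 2q_X)q_X - (5q_X) = (71 - 2q_X)q_X - (5q_X).
∂π_X/∂q_X = 66 - 4q_X = 0, so q_X = 33/2.

16.50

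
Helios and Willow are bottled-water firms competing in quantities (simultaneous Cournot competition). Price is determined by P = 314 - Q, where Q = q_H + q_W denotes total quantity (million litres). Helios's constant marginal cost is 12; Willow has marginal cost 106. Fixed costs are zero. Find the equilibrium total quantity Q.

170

Helios's profit: π_H = (314 - Q)q_H - (12q_H). Setting ∂π_H/∂q_H = 0: 302 - 2q_H - (q_W) = 0.
Willow's profit: π_W = (314 - Q)q_W - (106q_W). Setting ∂π_W/∂q_W = 0: 208 - 2q_W - (q_H) = 0.
So q_H = (302 - q_W)/2 and q_W = (208 - q_H)/2.
Substituting one into the other gives q_H = 132 and q_W = 38.
Total output Q = 132 + 38 = 170.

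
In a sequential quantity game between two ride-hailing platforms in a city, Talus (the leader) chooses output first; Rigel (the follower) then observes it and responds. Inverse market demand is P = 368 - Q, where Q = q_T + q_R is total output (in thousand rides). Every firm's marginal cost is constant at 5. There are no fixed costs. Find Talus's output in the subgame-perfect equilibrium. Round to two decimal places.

The follower Rigel best-responds to any q_T: π_R = (368 - Q)q_R - 5q_R.
Setting the follower's marginal profit to zero, 363 - q_T - 2q_R = 0, i.e. q_R = (363 - q_T)/2.
The leader anticipates this reaction. Substituting into P = 368 - Q gives P = 373/2 - (1/2)q_T, so π_T = (373/2 - (1/2)q_T)q_T - 5q_T.
Maximising: ∂π_T/∂q_T = 363/2 - q_T = 0, giving q_T = 363/2.
Then q_R = (363 - 363/2)/2 = 363/4.

181.50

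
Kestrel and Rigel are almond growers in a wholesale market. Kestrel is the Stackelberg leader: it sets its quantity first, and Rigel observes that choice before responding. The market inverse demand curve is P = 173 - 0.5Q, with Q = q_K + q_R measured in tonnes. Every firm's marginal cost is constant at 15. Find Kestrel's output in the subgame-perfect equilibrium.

The follower Rigel best-responds to any q_K: π_R = (173 - 0.5Q)q_R - 15q_R.
Follower FOC: 158 - (1/2)q_K - q_R = 0, so q_R(q_K) = (158 - (1/2)q_K).
Kestrel substitutes q_R(q_K) into its own profit: π_K = q_K(173 - (1/2)q_K - (158 - (1/2)q_K)/2) - 15q_K = (94 - (1/4)q_K)q_K - 15q_K.
Maximising: ∂π_K/∂q_K = 79 - (1/2)q_K = 0, giving q_K = 158.
Then q_R = (158 - (1/2)·158) = 79.

158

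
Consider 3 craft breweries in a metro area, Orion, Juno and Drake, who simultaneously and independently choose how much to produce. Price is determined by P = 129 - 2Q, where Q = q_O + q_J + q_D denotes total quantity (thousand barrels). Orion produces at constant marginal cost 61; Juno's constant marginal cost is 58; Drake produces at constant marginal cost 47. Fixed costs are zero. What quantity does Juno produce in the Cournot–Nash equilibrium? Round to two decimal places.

7.88

Orion's profit: π_O = (129 - 2Q)q_O - (61q_O). Setting ∂π_O/∂q_O = 0: 68 - 4q_O - 2(q_J + q_D) = 0.
Juno's first-order condition: 71 - 4q_J - 2(q_O + q_D) = 0.
Drake's first-order condition: 82 - 4q_D - 2(q_O + q_J) = 0.
Adding the 3 first-order conditions: 221 − 8Q = 0, so Q = 221/8.
Back-substituting: q_O = (68 − 221/4)/2 = 51/8, q_J = (71 − 221/4)/2 = 63/8, q_D = (82 − 221/4)/2 = 107/8.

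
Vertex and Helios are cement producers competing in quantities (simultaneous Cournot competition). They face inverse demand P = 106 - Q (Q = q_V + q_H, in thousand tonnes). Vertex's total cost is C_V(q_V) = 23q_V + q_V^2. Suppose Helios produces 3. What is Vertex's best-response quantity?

20

With the rival's output fixed at 3, Vertex's profit is π_V = (106 - 3 - q_V)q_V - (23q_V + q_V²) = (103 - q_V)q_V - (23q_V + q_V²).
∂π_V/∂q_V = 80 - 4q_V = 0, so q_V = 20.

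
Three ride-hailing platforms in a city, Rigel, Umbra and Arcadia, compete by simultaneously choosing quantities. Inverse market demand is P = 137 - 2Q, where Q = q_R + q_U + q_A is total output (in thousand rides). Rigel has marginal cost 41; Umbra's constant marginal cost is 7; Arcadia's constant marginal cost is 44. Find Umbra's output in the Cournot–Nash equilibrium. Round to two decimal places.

25.13

Rigel's profit: π_R = (137 - 2Q)q_R - (41q_R). Setting ∂π_R/∂q_R = 0: 96 - 4q_R - 2(q_U + q_A) = 0.
Umbra's profit: π_U = (137 - 2Q)q_U - (7q_U). Setting ∂π_U/∂q_U = 0: 130 - 4q_U - 2(q_R + q_A) = 0.
Arcadia's profit: π_A = (137 - 2Q)q_A - (44q_A). Setting ∂π_A/∂q_A = 0: 93 - 4q_A - 2(q_R + q_U) = 0.
Summing all 3 equations gives 319 − 8Q = 0, hence Q = 319/8.
Back-substituting: q_R = (96 − 319/4)/2 = 65/8, q_U = (130 − 319/4)/2 = 201/8, q_A = (93 − 319/4)/2 = 53/8.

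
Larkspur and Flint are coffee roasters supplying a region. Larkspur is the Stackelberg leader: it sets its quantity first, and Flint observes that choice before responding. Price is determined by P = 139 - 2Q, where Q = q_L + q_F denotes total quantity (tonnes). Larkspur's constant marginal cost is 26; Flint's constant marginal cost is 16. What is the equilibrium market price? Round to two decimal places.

Solve by backward induction. Given q_L, the follower Flint maximises π_F = (139 - 2q_L - 2q_F)q_F - 16q_F.
Setting the follower's marginal profit to zero, 123 - 2q_L - 4q_F = 0, i.e. q_F = (123 - 2q_L)/4.
Larkspur substitutes q_F(q_L) into its own profit: π_L = q_L(139 - 2q_L - (123 - 2q_L)/2) - 26q_L = (155/2 - q_L)q_L - 26q_L.
The leader's first-order condition 103/2 - 2q_L = 0 yields q_L = 103/4.
Then q_F = (123 - 2·(103/4))/4 = 143/8.
Total output Q = 349/8, so price P = 139 - 2·(349/8) = 207/4.

51.75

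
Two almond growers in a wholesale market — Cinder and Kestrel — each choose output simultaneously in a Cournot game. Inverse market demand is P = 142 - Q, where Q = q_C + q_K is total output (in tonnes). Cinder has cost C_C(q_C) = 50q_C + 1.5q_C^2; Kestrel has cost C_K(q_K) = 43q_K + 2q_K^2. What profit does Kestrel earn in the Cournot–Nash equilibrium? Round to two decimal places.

Cinder's profit: π_C = (142 - Q)q_C - (50q_C + (3/2)q_C²). Setting ∂π_C/∂q_C = 0: 92 - 5q_C - (q_K) = 0.
Kestrel's profit: π_K = (142 - Q)q_K - (43q_K + 2q_K²). Setting ∂π_K/∂q_K = 0: 99 - 6q_K - (q_C) = 0.
So q_C = (92 - q_K)/5 and q_K = (99 - q_C)/6.
Solving the pair: q_C = 453/29, q_K = 403/29.
Price P = 142 - 856/29 = 112.4828.
Kestrel's profit: 112.4828·(403/29) - 43·(403/29) - 2(403/29)² = 579.3424.

579.34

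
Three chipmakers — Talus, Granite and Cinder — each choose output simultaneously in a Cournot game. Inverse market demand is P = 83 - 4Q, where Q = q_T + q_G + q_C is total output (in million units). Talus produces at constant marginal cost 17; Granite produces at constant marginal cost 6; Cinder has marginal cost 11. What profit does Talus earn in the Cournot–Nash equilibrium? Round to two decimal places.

Talus's profit: π_T = (83 - 4Q)q_T - (17q_T). Setting ∂π_T/∂q_T = 0: 66 - 8q_T - 4(q_G + q_C) = 0.
Granite's profit: π_G = (83 - 4Q)q_G - (6q_G). Setting ∂π_G/∂q_G = 0: 77 - 8q_G - 4(q_T + q_C) = 0.
Cinder's profit: π_C = (83 - 4Q)q_C - (11q_C). Setting ∂π_C/∂q_C = 0: 72 - 8q_C - 4(q_T + q_G) = 0.
Adding the 3 first-order conditions: 215 − 16Q = 0, so Q = 215/16.
Back-substituting: q_T = (66 − 215/4)/4 = 49/16, q_G = (77 − 215/4)/4 = 93/16, q_C = (72 − 215/4)/4 = 73/16.
Price P = 83 - 4·(215/16) = 117/4.
Talus's profit: (117/4 - 17)·(49/16) = 37.5156.

37.52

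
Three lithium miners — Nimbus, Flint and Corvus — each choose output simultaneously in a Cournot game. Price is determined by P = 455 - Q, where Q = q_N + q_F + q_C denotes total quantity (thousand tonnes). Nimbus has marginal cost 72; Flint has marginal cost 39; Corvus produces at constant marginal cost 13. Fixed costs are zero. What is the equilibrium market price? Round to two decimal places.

144.75

Nimbus's profit: π_N = (455 - Q)q_N - (72q_N). Setting ∂π_N/∂q_N = 0: 383 - 2q_N - (q_F + q_C) = 0.
Flint's first-order condition: 416 - 2q_F - (q_N + q_C) = 0.
Corvus's first-order condition: 442 - 2q_C - (q_N + q_F) = 0.
Summing all 3 equations gives 1241 − 4Q = 0, hence Q = 1241/4.
Back-substituting: q_N = (383 − 1241/4) = 291/4, q_F = (416 − 1241/4) = 423/4, q_C = (442 − 1241/4) = 527/4.
Total output Q = 1241/4, so price P = 455 - 1241/4 = 579/4.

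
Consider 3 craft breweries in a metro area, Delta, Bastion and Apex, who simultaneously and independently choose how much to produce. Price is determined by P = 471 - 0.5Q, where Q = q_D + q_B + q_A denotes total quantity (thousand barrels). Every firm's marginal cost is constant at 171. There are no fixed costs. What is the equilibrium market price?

Each firm earns π_i = (471 - 0.5Q)q_i - 171q_i.
Setting ∂π_i/∂q_i = 0 with rivals' quantities fixed: 300 - q_i - (1/2)·Σ_{j≠i} q_j = 0.
With identical firms every q_j equals q_i, so Σ_{j≠i} q_j = 2q_i and 300 = 2q_i, giving q_i = 150.
Total output Q = 450, so price P = 471 - (1/2)·450 = 246.

246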